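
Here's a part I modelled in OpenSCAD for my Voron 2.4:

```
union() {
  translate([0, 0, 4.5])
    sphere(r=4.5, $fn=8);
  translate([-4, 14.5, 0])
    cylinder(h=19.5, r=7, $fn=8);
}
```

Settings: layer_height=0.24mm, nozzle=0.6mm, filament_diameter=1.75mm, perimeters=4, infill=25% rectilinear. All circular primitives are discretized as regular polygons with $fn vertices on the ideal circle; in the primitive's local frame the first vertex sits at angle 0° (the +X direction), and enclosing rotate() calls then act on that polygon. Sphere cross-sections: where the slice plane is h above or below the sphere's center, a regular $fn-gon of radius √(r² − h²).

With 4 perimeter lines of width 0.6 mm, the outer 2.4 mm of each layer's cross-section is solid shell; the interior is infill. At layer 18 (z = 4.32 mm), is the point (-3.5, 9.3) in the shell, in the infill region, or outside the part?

At z = 4.32 mm: the sphere: section is a regular 8-gon, circumradius = √(r²−h²) = √(4.5²−0.18²) = 4.496; the cylinder at (-4, 14.5): section is a regular 8-gon, circumradius r=7; Combining (union): the 2 present regions are separate (no shared area or edge), so areas and boundary lengths simply add and each stays a separate island — 2 connected regions. Overall, the cross-section has 2 separate islands. The nearest boundary edge runs (0.95, 9.55)→(-4.00, 7.50); distance from the point to it = 1.47 mm. (Shell/infill is judged within the island containing the point — the largest one.) The point is inside the cross-section, 1.47 mm from the nearest boundary — within the 2.4 mm shell band (4 × 0.6).

shell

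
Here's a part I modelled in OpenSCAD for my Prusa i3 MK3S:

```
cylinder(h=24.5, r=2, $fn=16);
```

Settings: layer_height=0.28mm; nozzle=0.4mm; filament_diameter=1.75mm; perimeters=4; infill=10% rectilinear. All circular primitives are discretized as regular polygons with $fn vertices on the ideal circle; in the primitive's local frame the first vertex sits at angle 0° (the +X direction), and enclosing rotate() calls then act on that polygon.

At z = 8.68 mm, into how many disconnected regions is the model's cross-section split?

At z = 8.68 mm: the r=2 cylinder contributes a regular 16-gon of circumradius 2. The result has 1 disconnected region.

1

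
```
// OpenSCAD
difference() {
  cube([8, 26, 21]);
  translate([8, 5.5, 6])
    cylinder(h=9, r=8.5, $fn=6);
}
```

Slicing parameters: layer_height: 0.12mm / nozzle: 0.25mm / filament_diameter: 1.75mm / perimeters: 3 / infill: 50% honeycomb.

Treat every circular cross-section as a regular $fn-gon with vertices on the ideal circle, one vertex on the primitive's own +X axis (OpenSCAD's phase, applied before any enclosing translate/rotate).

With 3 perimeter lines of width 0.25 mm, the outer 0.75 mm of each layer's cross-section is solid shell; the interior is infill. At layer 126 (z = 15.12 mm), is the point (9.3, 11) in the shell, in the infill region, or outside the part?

outside

At z = 15.12 mm: the 8×26 cube contributes its full rectangle; the cylinder at (8, 5.5) is absent (z outside [6, 15]); Subtracting the remaining from the first: none of the subtracted shapes is present at this height, so the 8×26 cube is unchanged — 1 connected region. Overall, the cross-section is a single solid region. The nearest boundary edge runs (8.00, 0.00)→(8.00, 26.00); distance from the point to it = 1.30 mm. The point is not inside any of the regions above, so it lies outside the cross-section (1.30 mm from the nearest boundary).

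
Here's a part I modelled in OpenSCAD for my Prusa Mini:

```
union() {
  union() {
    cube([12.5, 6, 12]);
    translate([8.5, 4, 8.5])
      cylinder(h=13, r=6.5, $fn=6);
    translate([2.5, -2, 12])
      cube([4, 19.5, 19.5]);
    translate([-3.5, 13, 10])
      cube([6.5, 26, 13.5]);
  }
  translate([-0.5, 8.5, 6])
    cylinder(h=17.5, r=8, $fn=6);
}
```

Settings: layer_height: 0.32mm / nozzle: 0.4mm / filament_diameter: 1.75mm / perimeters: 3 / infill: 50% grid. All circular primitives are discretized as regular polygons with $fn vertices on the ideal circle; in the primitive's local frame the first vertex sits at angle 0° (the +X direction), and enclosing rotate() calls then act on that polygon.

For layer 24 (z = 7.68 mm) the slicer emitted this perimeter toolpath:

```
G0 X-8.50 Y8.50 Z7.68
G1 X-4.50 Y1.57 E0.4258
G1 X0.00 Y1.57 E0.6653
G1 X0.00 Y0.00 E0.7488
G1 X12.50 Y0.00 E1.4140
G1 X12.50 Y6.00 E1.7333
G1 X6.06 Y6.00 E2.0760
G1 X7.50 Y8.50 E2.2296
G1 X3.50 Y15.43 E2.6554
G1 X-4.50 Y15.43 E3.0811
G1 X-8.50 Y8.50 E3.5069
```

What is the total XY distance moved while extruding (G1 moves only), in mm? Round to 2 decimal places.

Sum the Euclidean lengths of each G1 segment: total = 65.90 mm.

65.90 mm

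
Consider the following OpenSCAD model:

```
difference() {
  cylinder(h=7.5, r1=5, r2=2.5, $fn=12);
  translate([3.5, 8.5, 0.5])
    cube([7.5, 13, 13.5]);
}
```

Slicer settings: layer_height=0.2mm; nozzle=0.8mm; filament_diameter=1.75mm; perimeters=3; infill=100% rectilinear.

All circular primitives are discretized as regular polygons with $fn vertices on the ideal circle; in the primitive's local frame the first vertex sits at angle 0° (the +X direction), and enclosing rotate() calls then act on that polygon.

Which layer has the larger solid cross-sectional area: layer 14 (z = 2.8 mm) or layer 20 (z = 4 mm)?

Layer 14 (z = 2.8): the cone (r1=5→r2=2.5) has section circumradius 4.067 here — a regular 12-gon (area = (12/2)·4.067²·sin(360°/12) = 49.61 mm²); the 7.5×13 cube at (3.5, 8.5) contributes its full rectangle (area 97.50 mm²); Taking the first minus the rest: starting from the cone (49.61 mm²), the 7.5×13 cube at (3.5, 8.5) misses the remaining region (no effect) — area = 49.61 mm². So its area = 49.61 mm². Layer 20 (z = 4): the cone (r1=5→r2=2.5) has section circumradius 3.667 here — a regular 12-gon (area = (12/2)·3.667²·sin(360°/12) = 40.33 mm²); the 7.5×13 cube at (3.5, 8.5) contributes its full rectangle (area 97.50 mm²); Taking the first minus the rest: starting from the cone (40.33 mm²), the 7.5×13 cube at (3.5, 8.5) misses the remaining region (no effect) — area = 40.33 mm². So its area = 40.33 mm². Layer 14 is larger (49.61 vs 40.33 mm²).

layer 14 (z = 2.8 mm)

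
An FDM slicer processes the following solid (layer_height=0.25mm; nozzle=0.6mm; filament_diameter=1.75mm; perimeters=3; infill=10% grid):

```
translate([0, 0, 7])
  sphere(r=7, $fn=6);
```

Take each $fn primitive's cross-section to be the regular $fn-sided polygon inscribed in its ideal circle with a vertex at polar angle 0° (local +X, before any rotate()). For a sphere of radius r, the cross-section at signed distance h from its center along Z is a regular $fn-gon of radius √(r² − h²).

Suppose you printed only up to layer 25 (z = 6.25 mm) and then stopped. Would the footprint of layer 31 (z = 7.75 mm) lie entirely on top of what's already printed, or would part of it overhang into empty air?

Compare the two slices. At z = 6.25: the r=7 sphere slices to a regular 6-gon of circumradius 6.960 (√(r²−h²) with h=0.75 from center) (area = (6/2)·6.960²·sin(360°/6) = 125.84 mm²). At z = 7.75: the r=7 sphere contributes a regular 6-gon of circumradius √(7²−0.75²) = 6.960 (area = (6/2)·6.960²·sin(360°/6) = 125.84 mm²). Checking containment: the cross-section at z = 7.75 is a subset of the cross-section at z = 6.25.

entirely on top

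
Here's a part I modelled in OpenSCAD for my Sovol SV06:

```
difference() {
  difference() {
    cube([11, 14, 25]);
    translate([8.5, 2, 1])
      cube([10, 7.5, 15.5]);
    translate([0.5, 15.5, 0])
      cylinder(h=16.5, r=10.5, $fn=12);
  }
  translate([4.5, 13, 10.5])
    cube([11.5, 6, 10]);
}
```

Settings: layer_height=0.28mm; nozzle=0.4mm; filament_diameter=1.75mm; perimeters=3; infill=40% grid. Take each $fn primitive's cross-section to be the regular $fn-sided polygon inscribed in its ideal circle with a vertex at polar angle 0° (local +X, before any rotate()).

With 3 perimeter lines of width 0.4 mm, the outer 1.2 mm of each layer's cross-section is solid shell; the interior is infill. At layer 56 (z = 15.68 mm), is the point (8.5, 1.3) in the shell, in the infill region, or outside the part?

shell

At z = 15.68 mm: the cube is present — its section is the full 11×14 rectangle; the 10×7.5 cube at (8.5, 2) contributes its full rectangle; the cylinder at (0.5, 15.5): section is a regular 12-gon, circumradius r=10.5; Subtracting the remaining from the first: starting from the 11×14 cube, the 10×7.5 cube at (8.5, 2) partially overlaps it — only the 18.75 mm² overlap (of its 75.00 mm²) is removed, clipping the outline; the r=10.5 cylinder at (0.5, 15.5) partially overlaps it — only the 71.65 mm² overlap (of its 330.75 mm²) is removed, clipping the outline — 2 connected regions; the 11.5×6 cube at (4.5, 13) contributes its full rectangle; After the difference (first − rest): starting from that combined region, the 11.5×6 cube at (4.5, 13) partially overlaps it — only the 0.54 mm² overlap (of its 69.00 mm²) is removed, clipping the outline — 2 connected regions. Overall, the cross-section has 2 separate islands. The nearest boundary edge runs (8.50, 9.16)→(8.50, 2.00); distance from the point to it = 0.70 mm. (Shell/infill is judged within the island containing the point — the largest one.) The point is inside the cross-section, 0.70 mm from the nearest boundary — within the 1.2 mm shell band (3 × 0.4).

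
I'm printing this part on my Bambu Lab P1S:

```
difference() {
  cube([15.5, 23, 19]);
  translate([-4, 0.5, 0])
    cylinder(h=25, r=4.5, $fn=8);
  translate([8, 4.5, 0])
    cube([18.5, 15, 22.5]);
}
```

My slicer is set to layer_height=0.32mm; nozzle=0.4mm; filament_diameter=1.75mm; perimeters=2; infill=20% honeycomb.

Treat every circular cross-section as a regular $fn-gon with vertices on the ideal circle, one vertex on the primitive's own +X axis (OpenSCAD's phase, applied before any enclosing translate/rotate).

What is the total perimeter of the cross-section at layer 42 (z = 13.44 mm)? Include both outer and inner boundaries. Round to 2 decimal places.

At z = 13.44 mm: the cube is present — its section is the full 15.5×23 rectangle (perimeter 77.00 mm); the cylinder at (-4, 0.5): section is a regular 8-gon, circumradius r=4.5 (perimeter = 2·8·4.500·sin(180°/8) = 27.55 mm); the cube at (8, 4.5) is present — its section is the full 18.5×15 rectangle (perimeter 67.00 mm); Taking the first minus the rest: starting from the 15.5×23 cube, the r=4.5 cylinder at (-4, 0.5) partially overlaps it — only the 0.50 mm² overlap (of its 57.28 mm²) is removed, clipping the outline; the 18.5×15 cube at (8, 4.5) partially overlaps it — only the 112.50 mm² overlap (of its 277.50 mm²) is removed, clipping the outline — boundary = 91.85 mm. Overall, the cross-section is a single solid region. Total boundary length (outer) = 91.85 mm.

91.85 mm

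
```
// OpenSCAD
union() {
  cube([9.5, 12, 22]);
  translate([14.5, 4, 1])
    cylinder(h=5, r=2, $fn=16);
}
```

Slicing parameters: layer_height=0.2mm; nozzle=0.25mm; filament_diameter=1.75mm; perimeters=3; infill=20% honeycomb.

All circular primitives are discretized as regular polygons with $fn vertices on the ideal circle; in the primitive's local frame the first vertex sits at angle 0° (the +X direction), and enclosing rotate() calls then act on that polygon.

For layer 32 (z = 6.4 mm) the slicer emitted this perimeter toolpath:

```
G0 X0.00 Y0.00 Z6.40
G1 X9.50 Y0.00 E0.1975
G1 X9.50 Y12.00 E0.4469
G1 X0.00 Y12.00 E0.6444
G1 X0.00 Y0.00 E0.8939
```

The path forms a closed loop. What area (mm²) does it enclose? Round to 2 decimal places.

Apply the shoelace formula to the sequence of (X, Y) vertices; enclosed area = 114.00 mm².

114.00 mm²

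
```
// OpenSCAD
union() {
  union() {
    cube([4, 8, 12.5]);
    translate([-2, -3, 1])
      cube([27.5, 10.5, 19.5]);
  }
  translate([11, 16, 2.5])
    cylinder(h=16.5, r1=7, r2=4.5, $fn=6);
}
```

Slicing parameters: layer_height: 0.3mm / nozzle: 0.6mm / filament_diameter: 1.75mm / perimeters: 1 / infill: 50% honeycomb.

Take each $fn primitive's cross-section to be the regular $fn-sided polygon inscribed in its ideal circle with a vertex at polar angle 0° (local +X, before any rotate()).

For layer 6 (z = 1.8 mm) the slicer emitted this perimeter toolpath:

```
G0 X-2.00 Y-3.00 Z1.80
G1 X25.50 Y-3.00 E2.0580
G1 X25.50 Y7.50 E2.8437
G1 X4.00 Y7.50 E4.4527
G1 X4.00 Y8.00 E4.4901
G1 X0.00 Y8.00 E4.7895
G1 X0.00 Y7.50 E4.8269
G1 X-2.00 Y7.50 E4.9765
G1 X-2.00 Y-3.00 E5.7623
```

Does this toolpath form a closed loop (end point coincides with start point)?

Start point (G0): (-2.00, -3.00). End point (last G1): the path returns to the start — closed.

yes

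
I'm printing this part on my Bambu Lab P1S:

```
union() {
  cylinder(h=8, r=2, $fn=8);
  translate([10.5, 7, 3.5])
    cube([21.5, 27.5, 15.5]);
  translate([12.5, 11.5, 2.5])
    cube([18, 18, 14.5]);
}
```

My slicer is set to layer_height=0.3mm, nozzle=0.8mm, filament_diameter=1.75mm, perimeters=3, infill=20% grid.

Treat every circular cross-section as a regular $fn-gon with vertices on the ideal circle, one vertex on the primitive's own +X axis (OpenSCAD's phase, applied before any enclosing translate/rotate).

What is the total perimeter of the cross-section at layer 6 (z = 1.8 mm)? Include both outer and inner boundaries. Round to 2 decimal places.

12.25 mm

At z = 1.8 mm: the cylinder: section is a regular 8-gon, circumradius r=2 (perimeter = 2·8·2.000·sin(180°/8) = 12.25 mm); the cube at (10.5, 7) does not reach this height (z outside [3.5, 19]); the cube at (12.5, 11.5) does not reach this height (z outside [2.5, 17]); Taking the union: only the r=2 cylinder is present, so the union is just that shape — boundary = 12.25 mm. Overall, the cross-section is a single solid region. Total boundary length (outer) = 12.25 mm.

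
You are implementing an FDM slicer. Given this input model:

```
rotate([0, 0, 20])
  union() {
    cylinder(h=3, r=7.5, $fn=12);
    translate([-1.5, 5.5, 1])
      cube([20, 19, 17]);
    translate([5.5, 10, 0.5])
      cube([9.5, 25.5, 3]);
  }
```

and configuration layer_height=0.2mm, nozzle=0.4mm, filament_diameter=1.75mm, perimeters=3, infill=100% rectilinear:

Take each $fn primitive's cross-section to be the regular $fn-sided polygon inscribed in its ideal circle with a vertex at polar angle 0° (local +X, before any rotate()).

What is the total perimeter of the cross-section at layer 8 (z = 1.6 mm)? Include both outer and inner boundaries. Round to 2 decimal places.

131.90 mm

At z = 1.6 mm: the cylinder: section is a regular 12-gon, circumradius r=7.5 (perimeter = 2·12·7.500·sin(180°/12) = 46.59 mm); the 20×19 cube at (-1.5, 5.5) contributes its full rectangle (perimeter 78.00 mm); the cube at (5.5, 10) is present — its section is the full 9.5×25.5 rectangle (perimeter 70.00 mm); Merging all regions: the regions partially overlap (shared area 146.56 mm²), so the edge portions inside another operand are dropped and the merged outline is re-measured after clipping — boundary = 131.90 mm; (whole slice rotated 20° about Z — lengths, areas and connectivity unchanged). Overall, the cross-section is a single solid region. Total boundary length (outer) = 131.90 mm.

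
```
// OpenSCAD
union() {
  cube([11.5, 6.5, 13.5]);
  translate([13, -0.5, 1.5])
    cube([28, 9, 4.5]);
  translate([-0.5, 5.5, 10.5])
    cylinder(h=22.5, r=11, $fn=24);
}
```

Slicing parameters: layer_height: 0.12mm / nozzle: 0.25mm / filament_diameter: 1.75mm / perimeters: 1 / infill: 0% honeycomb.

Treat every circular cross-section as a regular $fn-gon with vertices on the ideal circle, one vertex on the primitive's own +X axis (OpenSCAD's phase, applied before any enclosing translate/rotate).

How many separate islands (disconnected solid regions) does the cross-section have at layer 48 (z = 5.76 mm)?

2

At z = 5.76 mm: the cube (footprint 11.5×6.5) is included at this height; the cube at (13, -0.5) (footprint 28×9) is included at this height; the cylinder at (-0.5, 5.5) does not reach this height (z outside [10.5, 33]); Combining (union): the 2 present regions are separate (no shared area or edge), so areas and boundary lengths simply add and each stays a separate island — 2 connected regions. Overall, the cross-section has 2 separate islands. Island count = 2.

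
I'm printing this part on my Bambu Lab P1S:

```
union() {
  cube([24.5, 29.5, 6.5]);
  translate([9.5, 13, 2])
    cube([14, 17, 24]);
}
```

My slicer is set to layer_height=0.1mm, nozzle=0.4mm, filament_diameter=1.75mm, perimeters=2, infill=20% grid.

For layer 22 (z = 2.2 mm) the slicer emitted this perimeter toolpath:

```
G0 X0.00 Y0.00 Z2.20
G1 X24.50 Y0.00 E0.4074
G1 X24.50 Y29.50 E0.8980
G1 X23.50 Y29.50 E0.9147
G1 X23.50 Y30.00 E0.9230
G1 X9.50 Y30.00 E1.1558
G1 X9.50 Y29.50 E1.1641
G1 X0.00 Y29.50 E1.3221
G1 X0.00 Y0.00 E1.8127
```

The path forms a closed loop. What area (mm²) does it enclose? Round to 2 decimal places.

Apply the shoelace formula to the sequence of (X, Y) vertices; enclosed area = 729.75 mm².

729.75 mm²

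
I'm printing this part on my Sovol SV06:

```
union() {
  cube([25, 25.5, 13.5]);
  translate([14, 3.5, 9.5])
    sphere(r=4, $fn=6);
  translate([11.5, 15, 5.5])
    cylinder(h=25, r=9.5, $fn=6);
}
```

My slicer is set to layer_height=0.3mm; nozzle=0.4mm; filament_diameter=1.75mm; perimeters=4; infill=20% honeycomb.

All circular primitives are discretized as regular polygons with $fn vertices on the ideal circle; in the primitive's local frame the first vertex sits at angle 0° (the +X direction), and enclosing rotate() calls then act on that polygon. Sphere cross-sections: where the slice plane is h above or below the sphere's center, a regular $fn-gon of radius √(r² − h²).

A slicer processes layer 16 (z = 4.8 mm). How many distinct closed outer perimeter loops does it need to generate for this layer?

1

At z = 4.8 mm: the 25×25.5 cube contributes its full rectangle; the sphere at (14, 3.5) does not reach this height (|z−center|=4.700 > r=4); the cylinder at (11.5, 15) is not intersected at this z (z outside [5.5, 30.5]); Combining (union): only the 25×25.5 cube is present, so the union is just that shape — 1 connected region. The result has 1 disconnected region.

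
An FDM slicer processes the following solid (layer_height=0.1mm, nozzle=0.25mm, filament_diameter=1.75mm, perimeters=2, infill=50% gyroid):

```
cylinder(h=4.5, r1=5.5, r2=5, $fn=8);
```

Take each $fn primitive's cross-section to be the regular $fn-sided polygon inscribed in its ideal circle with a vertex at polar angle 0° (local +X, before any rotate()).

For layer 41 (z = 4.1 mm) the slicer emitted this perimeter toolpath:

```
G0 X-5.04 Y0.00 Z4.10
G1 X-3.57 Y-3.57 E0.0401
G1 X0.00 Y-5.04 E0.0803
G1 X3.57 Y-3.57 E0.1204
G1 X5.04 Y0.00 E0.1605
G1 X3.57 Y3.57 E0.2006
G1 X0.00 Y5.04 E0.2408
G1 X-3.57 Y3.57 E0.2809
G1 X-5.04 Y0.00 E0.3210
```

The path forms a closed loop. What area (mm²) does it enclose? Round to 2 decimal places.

71.97 mm²

Apply the shoelace formula to the sequence of (X, Y) vertices; enclosed area = 71.97 mm².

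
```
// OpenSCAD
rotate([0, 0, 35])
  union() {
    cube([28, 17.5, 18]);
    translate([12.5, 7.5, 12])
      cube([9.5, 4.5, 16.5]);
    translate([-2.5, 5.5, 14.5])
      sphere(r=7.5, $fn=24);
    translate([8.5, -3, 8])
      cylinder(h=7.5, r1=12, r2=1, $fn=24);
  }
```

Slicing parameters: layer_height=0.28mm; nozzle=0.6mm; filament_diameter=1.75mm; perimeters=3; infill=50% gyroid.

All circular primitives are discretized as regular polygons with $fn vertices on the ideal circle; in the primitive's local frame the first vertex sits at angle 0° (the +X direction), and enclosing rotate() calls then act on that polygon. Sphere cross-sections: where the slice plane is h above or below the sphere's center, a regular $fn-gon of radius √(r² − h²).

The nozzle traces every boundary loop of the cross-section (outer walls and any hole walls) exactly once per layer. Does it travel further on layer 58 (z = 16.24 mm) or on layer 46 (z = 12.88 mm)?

Layer 58 (z = 16.24): the cube is present — its section is the full 28×17.5 rectangle (perimeter 91.00 mm); the 9.5×4.5 cube at (12.5, 7.5) contributes its full rectangle (perimeter 28.00 mm); the sphere at (-2.5, 5.5): section is a regular 24-gon, circumradius = √(r²−h²) = √(7.5²−1.74²) = 7.295 (perimeter = 2·24·7.295·sin(180°/24) = 45.71 mm); the cone at (8.5, -3) is absent (z outside [8, 15.5]); Merging all regions: the regions partially overlap (shared area 88.20 mm²), so the edge portions inside another operand are dropped and the merged outline is re-measured after clipping — boundary = 107.07 mm; (whole slice rotated 35° about Z — lengths, areas and connectivity unchanged). So its perimeter = 107.07 mm. Layer 46 (z = 12.88): the cube is present — its section is the full 28×17.5 rectangle (perimeter 91.00 mm); the cube at (12.5, 7.5) is present — its section is the full 9.5×4.5 rectangle (perimeter 28.00 mm); the r=7.5 sphere at (-2.5, 5.5) slices to a regular 24-gon of circumradius 7.323 (√(r²−h²) with h=1.62 from center) (perimeter = 2·24·7.323·sin(180°/24) = 45.88 mm); the cone at (8.5, -3) contributes a regular 24-gon of circumradius 4.843 (interpolated between r1=12 and r2=1 at t=0.651) (perimeter = 2·24·4.843·sin(180°/24) = 30.34 mm); Taking the union: the regions partially overlap (shared area 98.15 mm²), so the edge portions inside another operand are dropped and the merged outline is re-measured after clipping — boundary = 121.32 mm; (rotated 35° about Z; rotation is an isometry so areas/perimeters/island counts are preserved). So its perimeter = 121.32 mm. Layer 46 is larger (121.32 vs 107.07 mm).

layer 46 (z = 12.88 mm)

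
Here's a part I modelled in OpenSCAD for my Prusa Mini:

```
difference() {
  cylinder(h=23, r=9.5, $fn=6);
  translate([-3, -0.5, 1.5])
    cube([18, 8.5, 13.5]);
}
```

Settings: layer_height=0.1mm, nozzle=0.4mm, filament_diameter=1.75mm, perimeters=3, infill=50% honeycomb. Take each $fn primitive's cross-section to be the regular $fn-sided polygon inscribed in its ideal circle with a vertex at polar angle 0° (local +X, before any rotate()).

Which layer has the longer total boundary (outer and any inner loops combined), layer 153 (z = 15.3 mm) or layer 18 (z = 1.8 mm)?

layer 18 (z = 1.8 mm)

Layer 153 (z = 15.3): the cylinder: section is a regular 6-gon, circumradius r=9.5 (perimeter = 2·6·9.500·sin(180°/6) = 57.00 mm); the cube at (-3, -0.5) is absent (z outside [1.5, 15]); After the difference (first − rest): none of the subtracted shapes is present at this height, so the r=9.5 cylinder is unchanged — boundary = 57.00 mm. So its perimeter = 57.00 mm. Layer 18 (z = 1.8): the r=9.5 cylinder gives a regular 6-gon of circumradius 9.5 (constant along its height) (perimeter = 2·6·9.500·sin(180°/6) = 57.00 mm); the cube at (-3, -0.5) is present — its section is the full 18×8.5 rectangle (perimeter 53.00 mm); After the difference (first − rest): starting from the r=9.5 cylinder, the 18×8.5 cube at (-3, -0.5) partially overlaps it — only the 87.70 mm² overlap (of its 153.00 mm²) is removed, clipping the outline — boundary = 75.78 mm. So its perimeter = 75.78 mm. Layer 18 is larger (75.78 vs 57.00 mm).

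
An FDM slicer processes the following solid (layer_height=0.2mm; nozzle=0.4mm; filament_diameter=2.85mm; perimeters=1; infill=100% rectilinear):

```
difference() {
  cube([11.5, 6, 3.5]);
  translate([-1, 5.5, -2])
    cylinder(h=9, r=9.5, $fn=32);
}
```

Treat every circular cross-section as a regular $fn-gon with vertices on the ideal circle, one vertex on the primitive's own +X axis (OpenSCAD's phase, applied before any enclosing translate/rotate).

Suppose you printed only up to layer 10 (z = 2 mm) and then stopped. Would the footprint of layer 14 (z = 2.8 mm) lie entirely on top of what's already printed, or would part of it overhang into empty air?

Compare the two slices. At z = 2: the cube (footprint 11.5×6) is included at this height (area 69.00 mm²); the r=9.5 cylinder at (-1, 5.5) contributes a regular 32-gon of circumradius 9.5 (area = (32/2)·9.500²·sin(360°/32) = 281.71 mm²); After the difference (first − rest): starting from the 11.5×6 cube (69.00 mm²), the r=9.5 cylinder at (-1, 5.5) partially overlaps it — only the 47.73 mm² overlap (of its 281.71 mm²) is removed, clipping the outline — area = 21.27 mm². At z = 2.8: the cube (footprint 11.5×6) is included at this height (area 69.00 mm²); the cylinder at (-1, 5.5): section is a regular 32-gon, circumradius r=9.5 (area = (32/2)·9.500²·sin(360°/32) = 281.71 mm²); Taking the first minus the rest: starting from the 11.5×6 cube (69.00 mm²), the r=9.5 cylinder at (-1, 5.5) partially overlaps it — only the 47.73 mm² overlap (of its 281.71 mm²) is removed, clipping the outline — area = 21.27 mm². Checking containment: the cross-section at z = 2.8 is a subset of the cross-section at z = 2.

entirely on top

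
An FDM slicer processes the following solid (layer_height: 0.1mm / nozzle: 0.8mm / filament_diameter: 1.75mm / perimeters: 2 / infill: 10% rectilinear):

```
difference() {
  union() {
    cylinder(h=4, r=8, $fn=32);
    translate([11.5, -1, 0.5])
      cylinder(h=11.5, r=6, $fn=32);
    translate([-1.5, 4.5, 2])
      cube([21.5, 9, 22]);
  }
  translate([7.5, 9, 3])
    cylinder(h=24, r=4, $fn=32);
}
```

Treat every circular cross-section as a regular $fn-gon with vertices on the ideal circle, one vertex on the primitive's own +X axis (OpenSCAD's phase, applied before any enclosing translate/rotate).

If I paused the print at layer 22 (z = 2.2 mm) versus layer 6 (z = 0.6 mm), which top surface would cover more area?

Layer 22 (z = 2.2): the r=8 cylinder contributes a regular 32-gon of circumradius 8 (area = (32/2)·8.000²·sin(360°/32) = 199.77 mm²); the cylinder at (11.5, -1): section is a regular 32-gon, circumradius r=6 (area = (32/2)·6.000²·sin(360°/32) = 112.37 mm²); the 21.5×9 cube at (-1.5, 4.5) contributes its full rectangle (area 193.50 mm²); Merging all regions: the regions partially overlap — summed areas 505.64 mm² minus the doubly-counted overlap 35.41 mm² gives 470.24 mm² — area = 470.24 mm²; the cylinder at (7.5, 9) is not intersected at this z (z outside [3, 27]); After the difference (first − rest): none of the subtracted shapes is present at this height, so that combined region is unchanged — area = 470.24 mm². So its area = 470.24 mm². Layer 6 (z = 0.6): the r=8 cylinder contributes a regular 32-gon of circumradius 8 (area = (32/2)·8.000²·sin(360°/32) = 199.77 mm²); the r=6 cylinder at (11.5, -1) contributes a regular 32-gon of circumradius 6 (area = (32/2)·6.000²·sin(360°/32) = 112.37 mm²); the cube at (-1.5, 4.5) is absent (z outside [2, 24]); Taking the union: the regions partially overlap — summed areas 312.14 mm² minus the doubly-counted overlap 12.68 mm² gives 299.46 mm² — area = 299.46 mm²; the cylinder at (7.5, 9) is absent (z outside [3, 27]); After the difference (first − rest): none of the subtracted shapes is present at this height, so the result so far is unchanged — area = 299.46 mm². So its area = 299.46 mm². Layer 22 is larger (470.24 vs 299.46 mm²).

layer 22 (z = 2.2 mm)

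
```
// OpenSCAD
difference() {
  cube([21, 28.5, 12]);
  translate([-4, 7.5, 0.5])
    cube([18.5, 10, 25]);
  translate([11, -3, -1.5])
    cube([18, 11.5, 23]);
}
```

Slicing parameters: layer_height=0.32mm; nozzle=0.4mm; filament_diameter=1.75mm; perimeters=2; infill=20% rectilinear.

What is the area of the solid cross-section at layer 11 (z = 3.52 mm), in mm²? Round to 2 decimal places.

At z = 3.52 mm: the cube is present — its section is the full 21×28.5 rectangle (area 598.50 mm²); the cube at (-4, 7.5) is present — its section is the full 18.5×10 rectangle (area 185.00 mm²); the 18×11.5 cube at (11, -3) contributes its full rectangle (area 207.00 mm²); Subtracting the remaining from the first: starting from the 21×28.5 cube (598.50 mm²), the 18.5×10 cube at (-4, 7.5) partially overlaps it — only the 145.00 mm² overlap (of its 185.00 mm²) is removed, clipping the outline; the 18×11.5 cube at (11, -3) partially overlaps it — only the 81.50 mm² overlap (of its 207.00 mm²) is removed, clipping the outline — area = 372.00 mm². Overall, the cross-section has 2 separate islands. Net area = 372.00 mm².

372.00 mm²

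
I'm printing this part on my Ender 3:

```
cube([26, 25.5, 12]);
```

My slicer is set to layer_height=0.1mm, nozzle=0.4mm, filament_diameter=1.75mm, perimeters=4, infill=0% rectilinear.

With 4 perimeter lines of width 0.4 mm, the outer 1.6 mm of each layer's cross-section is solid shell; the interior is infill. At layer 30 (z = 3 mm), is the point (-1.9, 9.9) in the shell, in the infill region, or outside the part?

At z = 3 mm: the cube is present — its section is the full 26×25.5 rectangle. Overall, the cross-section is a single solid region. The nearest boundary edge runs (0.00, 25.50)→(0.00, 0.00); distance from the point to it = 1.90 mm. The point is not inside any of the regions above, so it lies outside the cross-section (1.90 mm from the nearest boundary).

outside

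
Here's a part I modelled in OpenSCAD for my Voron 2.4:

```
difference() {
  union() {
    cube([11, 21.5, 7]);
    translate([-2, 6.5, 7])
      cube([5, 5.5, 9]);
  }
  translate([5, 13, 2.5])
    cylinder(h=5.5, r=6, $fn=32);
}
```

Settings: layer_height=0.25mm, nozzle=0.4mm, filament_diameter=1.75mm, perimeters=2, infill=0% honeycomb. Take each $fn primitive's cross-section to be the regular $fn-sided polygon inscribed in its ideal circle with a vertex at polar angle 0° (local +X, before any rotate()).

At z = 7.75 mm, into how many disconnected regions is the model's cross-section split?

1

At z = 7.75 mm: the cube is absent (z outside [0, 7]); the cube at (-2, 6.5) (footprint 5×5.5) is included at this height; Taking the union: only the 5×5.5 cube at (-2, 6.5) is present, so the union is just that shape — 1 connected region; the r=6 cylinder at (5, 13) contributes a regular 32-gon of circumradius 6; After the difference (first − rest): starting from that combined region, the r=6 cylinder at (5, 13) partially overlaps it — only the 12.41 mm² overlap (of its 112.37 mm²) is removed, clipping the outline — 1 connected region. The result has 1 disconnected region.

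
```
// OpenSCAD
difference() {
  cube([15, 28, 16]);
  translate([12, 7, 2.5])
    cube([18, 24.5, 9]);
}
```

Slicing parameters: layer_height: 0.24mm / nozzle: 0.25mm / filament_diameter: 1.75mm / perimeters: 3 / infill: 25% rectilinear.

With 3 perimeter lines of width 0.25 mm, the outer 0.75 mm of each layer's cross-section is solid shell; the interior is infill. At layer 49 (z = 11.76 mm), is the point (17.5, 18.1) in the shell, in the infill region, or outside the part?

outside

At z = 11.76 mm: the cube (footprint 15×28) is included at this height; the cube at (12, 7) does not reach this height (z outside [2.5, 11.5]); Subtracting the remaining from the first: none of the subtracted shapes is present at this height, so the 15×28 cube is unchanged — 1 connected region. Overall, the cross-section is a single solid region. The nearest boundary edge runs (15.00, 0.00)→(15.00, 28.00); distance from the point to it = 2.50 mm. The point is not inside any of the regions above, so it lies outside the cross-section (2.50 mm from the nearest boundary).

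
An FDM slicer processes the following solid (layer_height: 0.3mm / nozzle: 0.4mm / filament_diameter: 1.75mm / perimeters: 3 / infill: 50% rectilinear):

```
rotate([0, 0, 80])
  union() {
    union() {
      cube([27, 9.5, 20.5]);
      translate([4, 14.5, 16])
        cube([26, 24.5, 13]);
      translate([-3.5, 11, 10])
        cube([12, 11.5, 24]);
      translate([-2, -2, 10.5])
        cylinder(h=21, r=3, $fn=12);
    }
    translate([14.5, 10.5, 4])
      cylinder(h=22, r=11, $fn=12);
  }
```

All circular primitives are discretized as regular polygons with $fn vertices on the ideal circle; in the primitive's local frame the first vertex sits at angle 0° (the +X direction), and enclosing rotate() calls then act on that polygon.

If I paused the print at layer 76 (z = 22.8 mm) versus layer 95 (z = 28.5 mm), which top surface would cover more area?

layer 76 (z = 22.8 mm)

Layer 76 (z = 22.8): the cube is not intersected at this z (z outside [0, 20.5]); the cube at (4, 14.5) (footprint 26×24.5) is included at this height (area 637.00 mm²); the cube at (-3.5, 11) (footprint 12×11.5) is included at this height (area 138.00 mm²); the r=3 cylinder at (-2, -2) contributes a regular 12-gon of circumradius 3 (area = (12/2)·3.000²·sin(360°/12) = 27.00 mm²); Taking the union: the regions partially overlap — summed areas 802.00 mm² minus the doubly-counted overlap 36.00 mm² gives 766.00 mm² — area = 766.00 mm²; the cylinder at (14.5, 10.5): section is a regular 12-gon, circumradius r=11 (area = (12/2)·11.000²·sin(360°/12) = 363.00 mm²); Combining (union): the regions partially overlap — summed areas 1129.00 mm² minus the doubly-counted overlap 113.18 mm² gives 1015.82 mm² — area = 1015.82 mm²; (rotated 80° about Z; rotation is an isometry so areas/perimeters/island counts are preserved). So its area = 1015.82 mm². Layer 95 (z = 28.5): the cube does not reach this height (z outside [0, 20.5]); the cube at (4, 14.5) (footprint 26×24.5) is included at this height (area 637.00 mm²); the 12×11.5 cube at (-3.5, 11) contributes its full rectangle (area 138.00 mm²); the r=3 cylinder at (-2, -2) contributes a regular 12-gon of circumradius 3 (area = (12/2)·3.000²·sin(360°/12) = 27.00 mm²); Combining (union): the regions partially overlap — summed areas 802.00 mm² minus the doubly-counted overlap 36.00 mm² gives 766.00 mm² — area = 766.00 mm²; the cylinder at (14.5, 10.5) is not intersected at this z (z outside [4, 26]); Merging all regions: only the result so far is present, so the union is just that shape — area = 766.00 mm²; (rotated 80° about Z; rotation is an isometry so areas/perimeters/island counts are preserved). So its area = 766.00 mm². Layer 76 is larger (1015.82 vs 766.00 mm²).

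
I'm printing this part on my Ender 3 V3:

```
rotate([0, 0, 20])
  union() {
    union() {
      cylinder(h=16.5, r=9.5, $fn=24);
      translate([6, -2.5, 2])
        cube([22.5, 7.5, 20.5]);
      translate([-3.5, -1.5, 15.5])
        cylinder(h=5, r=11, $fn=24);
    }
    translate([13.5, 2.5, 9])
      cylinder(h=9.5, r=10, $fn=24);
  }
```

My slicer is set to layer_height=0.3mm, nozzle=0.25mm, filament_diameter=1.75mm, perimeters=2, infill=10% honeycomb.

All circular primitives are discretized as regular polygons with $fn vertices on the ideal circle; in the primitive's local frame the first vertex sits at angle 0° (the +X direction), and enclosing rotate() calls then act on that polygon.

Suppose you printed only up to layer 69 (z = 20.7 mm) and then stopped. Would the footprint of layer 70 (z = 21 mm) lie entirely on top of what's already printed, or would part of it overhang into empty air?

entirely on top

Compare the two slices. At z = 20.7: the cylinder is absent (z outside [0, 16.5]); the cube at (6, -2.5) (footprint 22.5×7.5) is included at this height (area 168.75 mm²); the cylinder at (-3.5, -1.5) is not intersected at this z (z outside [15.5, 20.5]); Combining (union): only the 22.5×7.5 cube at (6, -2.5) is present, so the union is just that shape — area = 168.75 mm²; the cylinder at (13.5, 2.5) is not intersected at this z (z outside [9, 18.5]); Combining (union): only the result so far is present, so the union is just that shape — area = 168.75 mm²; (whole slice rotated 20° about Z — lengths, areas and connectivity unchanged). At z = 21: the cylinder is not intersected at this z (z outside [0, 16.5]); the 22.5×7.5 cube at (6, -2.5) contributes its full rectangle (area 168.75 mm²); the cylinder at (-3.5, -1.5) is absent (z outside [15.5, 20.5]); Merging all regions: only the 22.5×7.5 cube at (6, -2.5) is present, so the union is just that shape — area = 168.75 mm²; the cylinder at (13.5, 2.5) is not intersected at this z (z outside [9, 18.5]); Merging all regions: only the result so far is present, so the union is just that shape — area = 168.75 mm²; (whole slice rotated 20° about Z — lengths, areas and connectivity unchanged). Checking containment: the cross-section at z = 21 is a subset of the cross-section at z = 20.7.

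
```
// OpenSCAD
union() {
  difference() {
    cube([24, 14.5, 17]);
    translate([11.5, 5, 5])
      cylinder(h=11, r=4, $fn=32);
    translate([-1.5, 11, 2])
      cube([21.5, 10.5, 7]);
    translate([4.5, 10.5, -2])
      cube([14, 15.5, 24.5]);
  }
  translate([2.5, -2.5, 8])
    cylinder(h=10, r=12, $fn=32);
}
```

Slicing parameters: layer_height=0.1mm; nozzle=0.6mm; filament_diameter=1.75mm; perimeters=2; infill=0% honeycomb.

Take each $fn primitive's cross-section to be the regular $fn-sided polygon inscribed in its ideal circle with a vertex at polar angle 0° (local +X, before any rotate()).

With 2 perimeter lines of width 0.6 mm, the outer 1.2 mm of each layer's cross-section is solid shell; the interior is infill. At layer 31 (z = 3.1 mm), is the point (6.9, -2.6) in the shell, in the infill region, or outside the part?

outside

At z = 3.1 mm: the cube is present — its section is the full 24×14.5 rectangle; the cylinder at (11.5, 5) is absent (z outside [5, 16]); the cube at (-1.5, 11) (footprint 21.5×10.5) is included at this height; the cube at (4.5, 10.5) (footprint 14×15.5) is included at this height; Taking the first minus the rest: starting from the 24×14.5 cube, the 21.5×10.5 cube at (-1.5, 11) partially overlaps it — only the 70.00 mm² overlap (of its 225.75 mm²) is removed, clipping the outline; the 14×15.5 cube at (4.5, 10.5) partially overlaps it — only the 7.00 mm² overlap (of its 217.00 mm²) is removed, clipping the outline — 1 connected region; the cylinder at (2.5, -2.5) is absent (z outside [8, 18]); Merging all regions: only the result so far is present, so the union is just that shape — 1 connected region. Overall, the cross-section is a single solid region. The nearest boundary edge runs (24.00, 0.00)→(0.00, 0.00); distance from the point to it = 2.60 mm. The point is not inside any of the regions above, so it lies outside the cross-section (2.60 mm from the nearest boundary).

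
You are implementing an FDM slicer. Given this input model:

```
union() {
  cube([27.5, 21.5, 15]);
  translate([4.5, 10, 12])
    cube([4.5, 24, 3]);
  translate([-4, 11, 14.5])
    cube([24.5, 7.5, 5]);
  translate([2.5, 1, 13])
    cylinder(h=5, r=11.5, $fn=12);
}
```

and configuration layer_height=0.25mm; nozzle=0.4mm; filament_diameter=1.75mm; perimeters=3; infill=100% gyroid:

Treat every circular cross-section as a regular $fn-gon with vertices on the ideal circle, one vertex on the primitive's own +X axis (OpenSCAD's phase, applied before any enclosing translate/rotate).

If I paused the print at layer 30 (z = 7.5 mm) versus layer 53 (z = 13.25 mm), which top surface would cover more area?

Layer 30 (z = 7.5): the cube is present — its section is the full 27.5×21.5 rectangle (area 591.25 mm²); the cube at (4.5, 10) is not intersected at this z (z outside [12, 15]); the cube at (-4, 11) is not intersected at this z (z outside [14.5, 19.5]); the cylinder at (2.5, 1) does not reach this height (z outside [13, 18]); Merging all regions: only the 27.5×21.5 cube is present, so the union is just that shape — area = 591.25 mm². So its area = 591.25 mm². Layer 53 (z = 13.25): the cube is present — its section is the full 27.5×21.5 rectangle (area 591.25 mm²); the cube at (4.5, 10) is present — its section is the full 4.5×24 rectangle (area 108.00 mm²); the cube at (-4, 11) is not intersected at this z (z outside [14.5, 19.5]); the r=11.5 cylinder at (2.5, 1) contributes a regular 12-gon of circumradius 11.5 (area = (12/2)·11.500²·sin(360°/12) = 396.75 mm²); Taking the union: the regions partially overlap — summed areas 1096.00 mm² minus the doubly-counted overlap 192.72 mm² gives 903.28 mm² — area = 903.28 mm². So its area = 903.28 mm². Layer 53 is larger (903.28 vs 591.25 mm²).

layer 53 (z = 13.25 mm)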